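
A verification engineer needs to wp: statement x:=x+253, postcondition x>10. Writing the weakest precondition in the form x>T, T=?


Formula: wp(x:=E, P) = P[E/x] (substitute E for x in postcondition)
Step 1: Postcondition: x>10
Step 2: Substitute x+253 for x: x+253>10
Step 3: Solve for x: x > 10-253 = -243

-243


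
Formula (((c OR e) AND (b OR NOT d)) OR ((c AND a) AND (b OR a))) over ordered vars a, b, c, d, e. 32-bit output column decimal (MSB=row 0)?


Formula: (((c OR e) AND (b OR NOT d)) OR ((c AND a) AND (b OR a))) over a, b, c, d, e (32 rows)
Evaluate each row (bits = a,b,c,d,e, MSB first):
  row 0 [00000]: (((0 OR 0) AND (0 OR NOT 0)) OR ((0 AND 0) AND (0 OR 0))) -> 0
  row 1 [00001]: (((0 OR 1) AND (0 OR NOT 0)) OR ((0 AND 0) AND (0 OR 0))) -> 1
  row 2 [00010]: (((0 OR 0) AND (0 OR NOT 1)) OR ((0 AND 0) AND (0 OR 0))) -> 0
  row 3 [00011]: (((0 OR 1) AND (0 OR NOT 1)) OR ((0 AND 0) AND (0 OR 0))) -> 0
  row 4 [00100]: (((1 OR 0) AND (0 OR NOT 0)) OR ((1 AND 0) AND (0 OR 0))) -> 1
  row 5 [00101]: (((1 OR 1) AND (0 OR NOT 0)) OR ((1 AND 0) AND (0 OR 0))) -> 1
  row 6 [00110]: (((1 OR 0) AND (0 OR NOT 1)) OR ((1 AND 0) AND (0 OR 0))) -> 0
  row 7 [00111]: (((1 OR 1) AND (0 OR NOT 1)) OR ((1 AND 0) AND (0 OR 0))) -> 0
  row 8 [01000]: (((0 OR 0) AND (1 OR NOT 0)) OR ((0 AND 0) AND (1 OR 0))) -> 0
  row 9 [01001]: (((0 OR 1) AND (1 OR NOT 0)) OR ((0 AND 0) AND (1 OR 0))) -> 1
  row 10 [01010]: (((0 OR 0) AND (1 OR NOT 1)) OR ((0 AND 0) AND (1 OR 0))) -> 0
  row 11 [01011]: (((0 OR 1) AND (1 OR NOT 1)) OR ((0 AND 0) AND (1 OR 0))) -> 1
  row 12 [01100]: (((1 OR 0) AND (1 OR NOT 0)) OR ((1 AND 0) AND (1 OR 0))) -> 1
  row 13 [01101]: (((1 OR 1) AND (1 OR NOT 0)) OR ((1 AND 0) AND (1 OR 0))) -> 1
  row 14 [01110]: (((1 OR 0) AND (1 OR NOT 1)) OR ((1 AND 0) AND (1 OR 0))) -> 1
  row 15 [01111]: (((1 OR 1) AND (1 OR NOT 1)) OR ((1 AND 0) AND (1 OR 0))) -> 1
  row 16 [10000]: (((0 OR 0) AND (0 OR NOT 0)) OR ((0 AND 1) AND (0 OR 1))) -> 0
  row 17 [10001]: (((0 OR 1) AND (0 OR NOT 0)) OR ((0 AND 1) AND (0 OR 1))) -> 1
  row 18 [10010]: (((0 OR 0) AND (0 OR NOT 1)) OR ((0 AND 1) AND (0 OR 1))) -> 0
  row 19 [10011]: (((0 OR 1) AND (0 OR NOT 1)) OR ((0 AND 1) AND (0 OR 1))) -> 0
  row 20 [10100]: (((1 OR 0) AND (0 OR NOT 0)) OR ((1 AND 1) AND (0 OR 1))) -> 1
  row 21 [10101]: (((1 OR 1) AND (0 OR NOT 0)) OR ((1 AND 1) AND (0 OR 1))) -> 1
  row 22 [10110]: (((1 OR 0) AND (0 OR NOT 1)) OR ((1 AND 1) AND (0 OR 1))) -> 1
  row 23 [10111]: (((1 OR 1) AND (0 OR NOT 1)) OR ((1 AND 1) AND (0 OR 1))) -> 1
  row 24 [11000]: (((0 OR 0) AND (1 OR NOT 0)) OR ((0 AND 1) AND (1 OR 1))) -> 0
  row 25 [11001]: (((0 OR 1) AND (1 OR NOT 0)) OR ((0 AND 1) AND (1 OR 1))) -> 1
  row 26 [11010]: (((0 OR 0) AND (1 OR NOT 1)) OR ((0 AND 1) AND (1 OR 1))) -> 0
  row 27 [11011]: (((0 OR 1) AND (1 OR NOT 1)) OR ((0 AND 1) AND (1 OR 1))) -> 1
  row 28 [11100]: (((1 OR 0) AND (1 OR NOT 0)) OR ((1 AND 1) AND (1 OR 1))) -> 1
  row 29 [11101]: (((1 OR 1) AND (1 OR NOT 0)) OR ((1 AND 1) AND (1 OR 1))) -> 1
  row 30 [11110]: (((1 OR 0) AND (1 OR NOT 1)) OR ((1 AND 1) AND (1 OR 1))) -> 1
  row 31 [11111]: (((1 OR 1) AND (1 OR NOT 1)) OR ((1 AND 1) AND (1 OR 1))) -> 1
Full result column, 4 rows per line (a,b,c fixed per line; d,e runs 00..11 left to right):
  rows 0-3 [a,b,c=000]: 0100  = hex 4
  rows 4-7 [a,b,c=001]: 1100  = hex C
  rows 8-11 [a,b,c=010]: 0101  = hex 5
  rows 12-15 [a,b,c=011]: 1111  = hex F
  rows 16-19 [a,b,c=100]: 0100  = hex 4
  rows 20-23 [a,b,c=101]: 1111  = hex F
  rows 24-27 [a,b,c=110]: 0101  = hex 5
  rows 28-31 [a,b,c=111]: 1111  = hex F
Output column (row 0 .. row 31) = 01001100010111110100111101011111
Output column grouped in 4s = 0100 1100 0101 1111 0100 1111 0101 1111 = 0x4C5F4F5F
Convert to decimal digit by digit (value = value*16 + digit):
  4 -> 4
  4*16 + 12 (C) = 76
  76*16 + 5 = 1221
  1221*16 + 15 (F) = 19551
  19551*16 + 4 = 312820
  312820*16 + 15 (F) = 5005135
  5005135*16 + 5 = 80082165
  80082165*16 + 15 (F) = 1281314655
Decimal = 1281314655

1281314655


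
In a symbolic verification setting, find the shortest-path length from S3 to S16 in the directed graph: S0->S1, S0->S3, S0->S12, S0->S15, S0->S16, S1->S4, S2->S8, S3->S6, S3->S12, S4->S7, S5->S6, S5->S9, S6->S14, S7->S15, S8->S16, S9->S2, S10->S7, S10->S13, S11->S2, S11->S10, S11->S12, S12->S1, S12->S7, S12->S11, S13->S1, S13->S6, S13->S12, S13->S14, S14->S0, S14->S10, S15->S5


BFS layer-by-layer from S3:
  dist 0: {S3}
  dist 1: {S6, S12}
  dist 2: {S1, S7, S11, S14}
  dist 3: {S0, S2, S4, S10, S15}
  dist 4: {S5, S8, S13, S16}
  -> S16 reached at distance 4
Shortest path length = 4

4


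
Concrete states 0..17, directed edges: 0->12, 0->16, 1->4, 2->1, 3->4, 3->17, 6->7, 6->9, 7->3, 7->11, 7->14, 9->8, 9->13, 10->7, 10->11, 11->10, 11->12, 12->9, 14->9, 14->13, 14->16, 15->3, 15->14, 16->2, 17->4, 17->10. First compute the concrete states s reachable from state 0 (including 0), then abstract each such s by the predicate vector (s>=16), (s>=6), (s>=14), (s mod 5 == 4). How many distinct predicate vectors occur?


BFS from 0:
Concrete reachable: {0, 1, 2, 4, 8, 9, 12, 13, 16}
Abstract via predicates (s>=16), (s>=6), (s>=14), (s mod 5 == 4):
  (0,0,0,0) <- {0, 1, 2}
  (0,0,0,1) <- {4}
  (0,1,0,0) <- {8, 12, 13}
  (0,1,0,1) <- {9}
  (1,1,1,0) <- {16}
Distinct abstract states = 5

5


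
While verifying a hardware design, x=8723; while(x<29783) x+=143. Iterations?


Step 1: x goes from 8723 toward 29783 by 143; the body runs while x<29783, so iterations = ceil((bound-start)/step)
Step 2: Distance=21060
Step 3: ceil(21060/143)=148

148


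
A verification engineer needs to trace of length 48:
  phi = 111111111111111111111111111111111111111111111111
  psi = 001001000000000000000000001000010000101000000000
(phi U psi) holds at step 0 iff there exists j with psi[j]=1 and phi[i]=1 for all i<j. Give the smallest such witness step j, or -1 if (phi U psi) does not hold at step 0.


(phi U psi) at 0: need smallest j with psi[j]=1 and phi[i]=1 for all i in [0,j).
Scan from step 0:
  step 0: phi=1, psi=0 -> continue
  step 1: phi=1, psi=0 -> continue
  step 2: psi=1 and phi held for [0,2) -> witness found
Witness step = 2

2


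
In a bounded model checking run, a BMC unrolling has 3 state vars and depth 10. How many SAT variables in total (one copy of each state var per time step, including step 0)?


BMC unrolls to depth k, creating one copy of each state var for steps 0..k.
Step count = 10 + 1 = 11 (steps 0 through 10)
Vars per step = 3
Total = 3 * 11 = 33

33


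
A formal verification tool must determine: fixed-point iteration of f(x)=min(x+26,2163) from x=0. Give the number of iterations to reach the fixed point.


Step 1: x=0, cap=2163, increment=26
Step 2: x grows by 26 each step until capped at 2163; fixed point is x=2163
Step 3: iterations = ceil(2163/26) = 84

84


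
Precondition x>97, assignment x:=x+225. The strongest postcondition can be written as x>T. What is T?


Formula: sp(P, x:=E) = exists old_x. (x = E[old_x/x]) AND P[old_x/x] (old_x is the value of x before the assignment; eliminate old_x by solving x = E[old_x/x] for old_x)
Step 1: Precondition P: x>97, i.e. old_x > 97
Step 2: Assignment gives x = old_x + 225, so old_x = x - 225
Step 3: Substitute into P: x - 225 > 97
Step 4: Simplify: x > 97+225 = 322

322


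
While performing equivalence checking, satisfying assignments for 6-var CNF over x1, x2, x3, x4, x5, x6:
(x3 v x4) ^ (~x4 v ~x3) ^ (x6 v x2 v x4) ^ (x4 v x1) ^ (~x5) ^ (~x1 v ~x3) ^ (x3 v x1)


CNF with 7 clauses over 6 vars (64 assignments).
An assignment satisfies CNF iff every clause has >=1 true literal.
Check each row (bits = x1,x2,x3,x4,x5,x6; clause T/F shown):
  row 0 [000000]: clauses=FTFFTTF -> 0
  row 1 [000001]: clauses=FTTFTTF -> 0
  row 2 [000010]: clauses=FTFFFTF -> 0
  row 3 [000011]: clauses=FTTFFTF -> 0
  row 4 [000100]: clauses=TTTTTTF -> 0
  (every remaining row is evaluated the same way; all 64 results are listed next)
Full result column, 8 rows per line (x1,x2,x3 fixed per line; x4,x5,x6 runs 000..111 left to right):
  rows 0-7 [x1,x2,x3=000]: 00000000  (ones: 0)
  rows 8-15 [x1,x2,x3=001]: 00000000  (ones: 0)
  rows 16-23 [x1,x2,x3=010]: 00000000  (ones: 0)
  rows 24-31 [x1,x2,x3=011]: 00000000  (ones: 0)
  rows 32-39 [x1,x2,x3=100]: 00001100  (ones: 2)
  rows 40-47 [x1,x2,x3=101]: 00000000  (ones: 0)
  rows 48-55 [x1,x2,x3=110]: 00001100  (ones: 2)
  rows 56-63 [x1,x2,x3=111]: 00000000  (ones: 0)
Satisfying assignments = 0+0+0+0+2+0+2+0 = 4

4


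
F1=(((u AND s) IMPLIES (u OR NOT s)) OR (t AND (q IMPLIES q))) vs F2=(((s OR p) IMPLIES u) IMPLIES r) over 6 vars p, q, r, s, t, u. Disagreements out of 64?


F1 = (((u AND s) IMPLIES (u OR NOT s)) OR (t AND (q IMPLIES q)))
F2 = (((s OR p) IMPLIES u) IMPLIES r)
Evaluate both on each of 64 rows (bits = p,q,r,s,t,u):
  row 0 [000000]: F1=1 F2=0 (differ) -> 1
  row 1 [000001]: F1=1 F2=0 (differ) -> 1
  row 2 [000010]: F1=1 F2=0 (differ) -> 1
  row 3 [000011]: F1=1 F2=0 (differ) -> 1
  row 4 [000100]: F1=1 F2=1 -> 0
  (every remaining row is evaluated the same way; all 64 results are listed next)
Full result column, 8 rows per line (p,q,r fixed per line; s,t,u runs 000..111 left to right):
  rows 0-7 [p,q,r=000]: 11110101  (ones: 6)
  rows 8-15 [p,q,r=001]: 00000000  (ones: 0)
  rows 16-23 [p,q,r=010]: 11110101  (ones: 6)
  rows 24-31 [p,q,r=011]: 00000000  (ones: 0)
  rows 32-39 [p,q,r=100]: 01010101  (ones: 4)
  rows 40-47 [p,q,r=101]: 00000000  (ones: 0)
  rows 48-55 [p,q,r=110]: 01010101  (ones: 4)
  rows 56-63 [p,q,r=111]: 00000000  (ones: 0)
Disagreements = 6+0+6+0+4+0+4+0 = 20

20


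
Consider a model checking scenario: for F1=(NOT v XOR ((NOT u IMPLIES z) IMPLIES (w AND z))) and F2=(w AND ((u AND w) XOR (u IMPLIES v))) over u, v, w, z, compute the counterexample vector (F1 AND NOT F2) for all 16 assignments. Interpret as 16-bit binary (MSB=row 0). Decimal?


F1 = (NOT v XOR ((NOT u IMPLIES z) IMPLIES (w AND z)))
F2 = (w AND ((u AND w) XOR (u IMPLIES v)))
Counterexample to F1=>F2 is where F1=1 and F2=0.
Evaluate each row (bits = u,v,w,z, MSB first):
  row 0 [0000]: F1=0 F2=0 -> F1&~F2 -> 0
  row 1 [0001]: F1=1 F2=0 -> F1&~F2 -> 1
  row 2 [0010]: F1=0 F2=1 -> F1&~F2 -> 0
  row 3 [0011]: F1=0 F2=1 -> F1&~F2 -> 0
  row 4 [0100]: F1=1 F2=0 -> F1&~F2 -> 1
  row 5 [0101]: F1=0 F2=0 -> F1&~F2 -> 0
  row 6 [0110]: F1=1 F2=1 -> F1&~F2 -> 0
  row 7 [0111]: F1=1 F2=1 -> F1&~F2 -> 0
  row 8 [1000]: F1=1 F2=0 -> F1&~F2 -> 1
  row 9 [1001]: F1=1 F2=0 -> F1&~F2 -> 1
  row 10 [1010]: F1=1 F2=1 -> F1&~F2 -> 0
  row 11 [1011]: F1=0 F2=1 -> F1&~F2 -> 0
  row 12 [1100]: F1=0 F2=0 -> F1&~F2 -> 0
  row 13 [1101]: F1=0 F2=0 -> F1&~F2 -> 0
  row 14 [1110]: F1=0 F2=0 -> F1&~F2 -> 0
  row 15 [1111]: F1=1 F2=0 -> F1&~F2 -> 1
Full result column, 4 rows per line (u,v fixed per line; w,z runs 00..11 left to right):
  rows 0-3 [u,v=00]: 0100  = hex 4
  rows 4-7 [u,v=01]: 1000  = hex 8
  rows 8-11 [u,v=10]: 1100  = hex C
  rows 12-15 [u,v=11]: 0001  = hex 1
Counterexample vector (row 0 .. row 15) = 0100100011000001
Output column grouped in 4s = 0100 1000 1100 0001 = 0x48C1
Convert to decimal digit by digit (value = value*16 + digit):
  4 -> 4
  4*16 + 8 = 72
  72*16 + 12 (C) = 1164
  1164*16 + 1 = 18625
Decimal = 18625

18625


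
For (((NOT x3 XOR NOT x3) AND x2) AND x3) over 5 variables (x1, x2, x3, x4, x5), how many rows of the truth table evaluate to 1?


Formula: (((NOT x3 XOR NOT x3) AND x2) AND x3) over 5 vars (32 rows)
Evaluate each row (x1, x2, x3, x4, x5 as bits, MSB first):
  row 0 [00000]: (((NOT 0 XOR NOT 0) AND 0) AND 0) -> 0
  row 1 [00001]: (((NOT 0 XOR NOT 0) AND 0) AND 0) -> 0
  row 2 [00010]: (((NOT 0 XOR NOT 0) AND 0) AND 0) -> 0
  row 3 [00011]: (((NOT 0 XOR NOT 0) AND 0) AND 0) -> 0
  row 4 [00100]: (((NOT 1 XOR NOT 1) AND 0) AND 1) -> 0
  row 5 [00101]: (((NOT 1 XOR NOT 1) AND 0) AND 1) -> 0
  row 6 [00110]: (((NOT 1 XOR NOT 1) AND 0) AND 1) -> 0
  row 7 [00111]: (((NOT 1 XOR NOT 1) AND 0) AND 1) -> 0
  row 8 [01000]: (((NOT 0 XOR NOT 0) AND 1) AND 0) -> 0
  row 9 [01001]: (((NOT 0 XOR NOT 0) AND 1) AND 0) -> 0
  row 10 [01010]: (((NOT 0 XOR NOT 0) AND 1) AND 0) -> 0
  row 11 [01011]: (((NOT 0 XOR NOT 0) AND 1) AND 0) -> 0
  row 12 [01100]: (((NOT 1 XOR NOT 1) AND 1) AND 1) -> 0
  row 13 [01101]: (((NOT 1 XOR NOT 1) AND 1) AND 1) -> 0
  row 14 [01110]: (((NOT 1 XOR NOT 1) AND 1) AND 1) -> 0
  row 15 [01111]: (((NOT 1 XOR NOT 1) AND 1) AND 1) -> 0
  row 16 [10000]: (((NOT 0 XOR NOT 0) AND 0) AND 0) -> 0
  row 17 [10001]: (((NOT 0 XOR NOT 0) AND 0) AND 0) -> 0
  row 18 [10010]: (((NOT 0 XOR NOT 0) AND 0) AND 0) -> 0
  row 19 [10011]: (((NOT 0 XOR NOT 0) AND 0) AND 0) -> 0
  row 20 [10100]: (((NOT 1 XOR NOT 1) AND 0) AND 1) -> 0
  row 21 [10101]: (((NOT 1 XOR NOT 1) AND 0) AND 1) -> 0
  row 22 [10110]: (((NOT 1 XOR NOT 1) AND 0) AND 1) -> 0
  row 23 [10111]: (((NOT 1 XOR NOT 1) AND 0) AND 1) -> 0
  row 24 [11000]: (((NOT 0 XOR NOT 0) AND 1) AND 0) -> 0
  row 25 [11001]: (((NOT 0 XOR NOT 0) AND 1) AND 0) -> 0
  row 26 [11010]: (((NOT 0 XOR NOT 0) AND 1) AND 0) -> 0
  row 27 [11011]: (((NOT 0 XOR NOT 0) AND 1) AND 0) -> 0
  row 28 [11100]: (((NOT 1 XOR NOT 1) AND 1) AND 1) -> 0
  row 29 [11101]: (((NOT 1 XOR NOT 1) AND 1) AND 1) -> 0
  row 30 [11110]: (((NOT 1 XOR NOT 1) AND 1) AND 1) -> 0
  row 31 [11111]: (((NOT 1 XOR NOT 1) AND 1) AND 1) -> 0
Full result column, 8 rows per line (x1,x2 fixed per line; x3,x4,x5 runs 000..111 left to right):
  rows 0-7 [x1,x2=00]: 00000000  (ones: 0)
  rows 8-15 [x1,x2=01]: 00000000  (ones: 0)
  rows 16-23 [x1,x2=10]: 00000000  (ones: 0)
  rows 24-31 [x1,x2=11]: 00000000  (ones: 0)
Count of 1-rows = 0+0+0+0 = 0

0


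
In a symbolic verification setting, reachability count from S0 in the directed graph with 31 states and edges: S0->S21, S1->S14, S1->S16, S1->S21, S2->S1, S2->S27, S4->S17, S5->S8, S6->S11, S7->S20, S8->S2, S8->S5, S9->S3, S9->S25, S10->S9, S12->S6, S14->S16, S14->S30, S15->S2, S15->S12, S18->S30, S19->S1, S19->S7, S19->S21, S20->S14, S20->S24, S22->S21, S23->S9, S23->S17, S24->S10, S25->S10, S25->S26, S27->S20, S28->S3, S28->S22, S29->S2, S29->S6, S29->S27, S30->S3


BFS from S0:
  layer 0: {S0}
  layer 1: {S21}
Reachable set: {S0, S21}
Count = 2

2


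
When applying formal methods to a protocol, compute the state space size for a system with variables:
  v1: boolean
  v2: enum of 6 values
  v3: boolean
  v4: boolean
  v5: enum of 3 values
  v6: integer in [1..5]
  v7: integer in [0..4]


State space = product of domain sizes of all variables.
Domain sizes:
  v1 (boolean): 2
  v2 (enum of 6 values): 6
  v3 (boolean): 2
  v4 (boolean): 2
  v5 (enum of 3 values): 3
  v6 (integer in [1..5]): 5
  v7 (integer in [0..4]): 5
Product = 2 * 6 * 2 * 2 * 3 * 5 * 5 = 3600

3600


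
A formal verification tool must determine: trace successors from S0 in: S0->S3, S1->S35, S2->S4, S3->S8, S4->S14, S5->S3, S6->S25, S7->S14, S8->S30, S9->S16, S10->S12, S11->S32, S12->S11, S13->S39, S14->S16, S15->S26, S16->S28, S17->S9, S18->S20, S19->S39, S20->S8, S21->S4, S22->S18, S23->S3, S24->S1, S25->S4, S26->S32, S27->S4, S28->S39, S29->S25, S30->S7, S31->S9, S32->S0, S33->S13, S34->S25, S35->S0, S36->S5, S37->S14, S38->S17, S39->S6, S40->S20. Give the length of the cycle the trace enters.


Trace from S0 until a state repeats:
  S0 -> S3 -> S8 -> S30 -> S7 -> S14 -> S16 -> S28 -> S39 -> S6 -> S25 -> S4 -> S14
S14 first seen at step 5, revisited at step 12.
Cycle length = 12 - 5 = 7

7


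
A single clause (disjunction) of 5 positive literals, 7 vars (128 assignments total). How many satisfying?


Step 1: Total=2^7=128
Step 2: Unsat when all 5 false: 2^2=4
Step 3: Sat=128-4=124

124


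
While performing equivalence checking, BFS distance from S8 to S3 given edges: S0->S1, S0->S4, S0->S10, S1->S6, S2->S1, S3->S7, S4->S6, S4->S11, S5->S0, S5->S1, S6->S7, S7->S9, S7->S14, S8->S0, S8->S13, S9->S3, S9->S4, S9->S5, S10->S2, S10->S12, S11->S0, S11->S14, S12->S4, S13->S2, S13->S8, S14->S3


BFS layer-by-layer from S8:
  dist 0: {S8}
  dist 1: {S0, S13}
  dist 2: {S1, S2, S4, S10}
  dist 3: {S6, S11, S12}
  dist 4: {S7, S14}
  dist 5: {S3, S9}
  -> S3 reached at distance 5
Shortest path length = 5

5


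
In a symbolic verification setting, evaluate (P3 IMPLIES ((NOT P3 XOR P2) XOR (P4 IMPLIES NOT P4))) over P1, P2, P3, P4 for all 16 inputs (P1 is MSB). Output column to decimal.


Formula: (P3 IMPLIES ((NOT P3 XOR P2) XOR (P4 IMPLIES NOT P4))) over P1, P2, P3, P4 (16 rows)
Evaluate each row (bits = P1,P2,P3,P4, MSB first):
  row 0 [0000]: (0 IMPLIES ((NOT 0 XOR 0) XOR (0 IMPLIES NOT 0))) -> 1
  row 1 [0001]: (0 IMPLIES ((NOT 0 XOR 0) XOR (1 IMPLIES NOT 1))) -> 1
  row 2 [0010]: (1 IMPLIES ((NOT 1 XOR 0) XOR (0 IMPLIES NOT 0))) -> 1
  row 3 [0011]: (1 IMPLIES ((NOT 1 XOR 0) XOR (1 IMPLIES NOT 1))) -> 0
  row 4 [0100]: (0 IMPLIES ((NOT 0 XOR 1) XOR (0 IMPLIES NOT 0))) -> 1
  row 5 [0101]: (0 IMPLIES ((NOT 0 XOR 1) XOR (1 IMPLIES NOT 1))) -> 1
  row 6 [0110]: (1 IMPLIES ((NOT 1 XOR 1) XOR (0 IMPLIES NOT 0))) -> 0
  row 7 [0111]: (1 IMPLIES ((NOT 1 XOR 1) XOR (1 IMPLIES NOT 1))) -> 1
  row 8 [1000]: (0 IMPLIES ((NOT 0 XOR 0) XOR (0 IMPLIES NOT 0))) -> 1
  row 9 [1001]: (0 IMPLIES ((NOT 0 XOR 0) XOR (1 IMPLIES NOT 1))) -> 1
  row 10 [1010]: (1 IMPLIES ((NOT 1 XOR 0) XOR (0 IMPLIES NOT 0))) -> 1
  row 11 [1011]: (1 IMPLIES ((NOT 1 XOR 0) XOR (1 IMPLIES NOT 1))) -> 0
  row 12 [1100]: (0 IMPLIES ((NOT 0 XOR 1) XOR (0 IMPLIES NOT 0))) -> 1
  row 13 [1101]: (0 IMPLIES ((NOT 0 XOR 1) XOR (1 IMPLIES NOT 1))) -> 1
  row 14 [1110]: (1 IMPLIES ((NOT 1 XOR 1) XOR (0 IMPLIES NOT 0))) -> 0
  row 15 [1111]: (1 IMPLIES ((NOT 1 XOR 1) XOR (1 IMPLIES NOT 1))) -> 1
Full result column, 4 rows per line (P1,P2 fixed per line; P3,P4 runs 00..11 left to right):
  rows 0-3 [P1,P2=00]: 1110  = hex E
  rows 4-7 [P1,P2=01]: 1101  = hex D
  rows 8-11 [P1,P2=10]: 1110  = hex E
  rows 12-15 [P1,P2=11]: 1101  = hex D
Output column (row 0 .. row 15) = 1110110111101101
Output column grouped in 4s = 1110 1101 1110 1101 = 0xEDED
Convert to decimal digit by digit (value = value*16 + digit):
  E -> 14
  14*16 + 13 (D) = 237
  237*16 + 14 (E) = 3806
  3806*16 + 13 (D) = 60909
Decimal = 60909

60909


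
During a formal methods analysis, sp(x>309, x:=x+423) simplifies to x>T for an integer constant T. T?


Formula: sp(P, x:=E) = exists old_x. (x = E[old_x/x]) AND P[old_x/x] (old_x is the value of x before the assignment; eliminate old_x by solving x = E[old_x/x] for old_x)
Step 1: Precondition P: x>309, i.e. old_x > 309
Step 2: Assignment gives x = old_x + 423, so old_x = x - 423
Step 3: Substitute into P: x - 423 > 309
Step 4: Simplify: x > 309+423 = 732

732


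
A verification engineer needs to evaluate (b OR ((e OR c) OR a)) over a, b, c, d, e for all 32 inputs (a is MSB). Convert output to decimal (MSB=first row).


Formula: (b OR ((e OR c) OR a)) over a, b, c, d, e (32 rows)
Evaluate each row (bits = a,b,c,d,e, MSB first):
  row 0 [00000]: (0 OR ((0 OR 0) OR 0)) -> 0
  row 1 [00001]: (0 OR ((1 OR 0) OR 0)) -> 1
  row 2 [00010]: (0 OR ((0 OR 0) OR 0)) -> 0
  row 3 [00011]: (0 OR ((1 OR 0) OR 0)) -> 1
  row 4 [00100]: (0 OR ((0 OR 1) OR 0)) -> 1
  row 5 [00101]: (0 OR ((1 OR 1) OR 0)) -> 1
  row 6 [00110]: (0 OR ((0 OR 1) OR 0)) -> 1
  row 7 [00111]: (0 OR ((1 OR 1) OR 0)) -> 1
  row 8 [01000]: (1 OR ((0 OR 0) OR 0)) -> 1
  row 9 [01001]: (1 OR ((1 OR 0) OR 0)) -> 1
  row 10 [01010]: (1 OR ((0 OR 0) OR 0)) -> 1
  row 11 [01011]: (1 OR ((1 OR 0) OR 0)) -> 1
  row 12 [01100]: (1 OR ((0 OR 1) OR 0)) -> 1
  row 13 [01101]: (1 OR ((1 OR 1) OR 0)) -> 1
  row 14 [01110]: (1 OR ((0 OR 1) OR 0)) -> 1
  row 15 [01111]: (1 OR ((1 OR 1) OR 0)) -> 1
  row 16 [10000]: (0 OR ((0 OR 0) OR 1)) -> 1
  row 17 [10001]: (0 OR ((1 OR 0) OR 1)) -> 1
  row 18 [10010]: (0 OR ((0 OR 0) OR 1)) -> 1
  row 19 [10011]: (0 OR ((1 OR 0) OR 1)) -> 1
  row 20 [10100]: (0 OR ((0 OR 1) OR 1)) -> 1
  row 21 [10101]: (0 OR ((1 OR 1) OR 1)) -> 1
  row 22 [10110]: (0 OR ((0 OR 1) OR 1)) -> 1
  row 23 [10111]: (0 OR ((1 OR 1) OR 1)) -> 1
  row 24 [11000]: (1 OR ((0 OR 0) OR 1)) -> 1
  row 25 [11001]: (1 OR ((1 OR 0) OR 1)) -> 1
  row 26 [11010]: (1 OR ((0 OR 0) OR 1)) -> 1
  row 27 [11011]: (1 OR ((1 OR 0) OR 1)) -> 1
  row 28 [11100]: (1 OR ((0 OR 1) OR 1)) -> 1
  row 29 [11101]: (1 OR ((1 OR 1) OR 1)) -> 1
  row 30 [11110]: (1 OR ((0 OR 1) OR 1)) -> 1
  row 31 [11111]: (1 OR ((1 OR 1) OR 1)) -> 1
Full result column, 4 rows per line (a,b,c fixed per line; d,e runs 00..11 left to right):
  rows 0-3 [a,b,c=000]: 0101  = hex 5
  rows 4-7 [a,b,c=001]: 1111  = hex F
  rows 8-11 [a,b,c=010]: 1111  = hex F
  rows 12-15 [a,b,c=011]: 1111  = hex F
  rows 16-19 [a,b,c=100]: 1111  = hex F
  rows 20-23 [a,b,c=101]: 1111  = hex F
  rows 24-27 [a,b,c=110]: 1111  = hex F
  rows 28-31 [a,b,c=111]: 1111  = hex F
Output column (row 0 .. row 31) = 01011111111111111111111111111111
Output column grouped in 4s = 0101 1111 1111 1111 1111 1111 1111 1111 = 0x5FFFFFFF
Convert to decimal digit by digit (value = value*16 + digit):
  5 -> 5
  5*16 + 15 (F) = 95
  95*16 + 15 (F) = 1535
  1535*16 + 15 (F) = 24575
  24575*16 + 15 (F) = 393215
  393215*16 + 15 (F) = 6291455
  6291455*16 + 15 (F) = 100663295
  100663295*16 + 15 (F) = 1610612735
Decimal = 1610612735

1610612735


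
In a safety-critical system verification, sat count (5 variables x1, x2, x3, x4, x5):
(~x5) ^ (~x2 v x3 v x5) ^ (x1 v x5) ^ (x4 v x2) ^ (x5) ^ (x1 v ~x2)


CNF with 6 clauses over 5 vars (32 assignments).
An assignment satisfies CNF iff every clause has >=1 true literal.
Check each row (bits = x1,x2,x3,x4,x5; clause T/F shown):
  row 0 [00000]: clauses=TTFFFT -> 0
  row 1 [00001]: clauses=FTTFTT -> 0
  row 2 [00010]: clauses=TTFTFT -> 0
  row 3 [00011]: clauses=FTTTTT -> 0
  row 4 [00100]: clauses=TTFFFT -> 0
  row 5 [00101]: clauses=FTTFTT -> 0
  row 6 [00110]: clauses=TTFTFT -> 0
  row 7 [00111]: clauses=FTTTTT -> 0
  row 8 [01000]: clauses=TFFTFF -> 0
  row 9 [01001]: clauses=FTTTTF -> 0
  row 10 [01010]: clauses=TFFTFF -> 0
  row 11 [01011]: clauses=FTTTTF -> 0
  row 12 [01100]: clauses=TTFTFF -> 0
  row 13 [01101]: clauses=FTTTTF -> 0
  row 14 [01110]: clauses=TTFTFF -> 0
  row 15 [01111]: clauses=FTTTTF -> 0
  row 16 [10000]: clauses=TTTFFT -> 0
  row 17 [10001]: clauses=FTTFTT -> 0
  row 18 [10010]: clauses=TTTTFT -> 0
  row 19 [10011]: clauses=FTTTTT -> 0
  row 20 [10100]: clauses=TTTFFT -> 0
  row 21 [10101]: clauses=FTTFTT -> 0
  row 22 [10110]: clauses=TTTTFT -> 0
  row 23 [10111]: clauses=FTTTTT -> 0
  row 24 [11000]: clauses=TFTTFT -> 0
  row 25 [11001]: clauses=FTTTTT -> 0
  row 26 [11010]: clauses=TFTTFT -> 0
  row 27 [11011]: clauses=FTTTTT -> 0
  row 28 [11100]: clauses=TTTTFT -> 0
  row 29 [11101]: clauses=FTTTTT -> 0
  row 30 [11110]: clauses=TTTTFT -> 0
  row 31 [11111]: clauses=FTTTTT -> 0
Full result column, 8 rows per line (x1,x2 fixed per line; x3,x4,x5 runs 000..111 left to right):
  rows 0-7 [x1,x2=00]: 00000000  (ones: 0)
  rows 8-15 [x1,x2=01]: 00000000  (ones: 0)
  rows 16-23 [x1,x2=10]: 00000000  (ones: 0)
  rows 24-31 [x1,x2=11]: 00000000  (ones: 0)
Satisfying assignments = 0+0+0+0 = 0

0


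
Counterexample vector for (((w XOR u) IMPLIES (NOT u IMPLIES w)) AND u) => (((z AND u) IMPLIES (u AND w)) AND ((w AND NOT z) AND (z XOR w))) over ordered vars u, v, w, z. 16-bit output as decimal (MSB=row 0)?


F1 = (((w XOR u) IMPLIES (NOT u IMPLIES w)) AND u)
F2 = (((z AND u) IMPLIES (u AND w)) AND ((w AND NOT z) AND (z XOR w)))
Counterexample to F1=>F2 is where F1=1 and F2=0.
Evaluate each row (bits = u,v,w,z, MSB first):
  row 0 [0000]: F1=0 F2=0 -> F1&~F2 -> 0
  row 1 [0001]: F1=0 F2=0 -> F1&~F2 -> 0
  row 2 [0010]: F1=0 F2=1 -> F1&~F2 -> 0
  row 3 [0011]: F1=0 F2=0 -> F1&~F2 -> 0
  row 4 [0100]: F1=0 F2=0 -> F1&~F2 -> 0
  row 5 [0101]: F1=0 F2=0 -> F1&~F2 -> 0
  row 6 [0110]: F1=0 F2=1 -> F1&~F2 -> 0
  row 7 [0111]: F1=0 F2=0 -> F1&~F2 -> 0
  row 8 [1000]: F1=1 F2=0 -> F1&~F2 -> 1
  row 9 [1001]: F1=1 F2=0 -> F1&~F2 -> 1
  row 10 [1010]: F1=1 F2=1 -> F1&~F2 -> 0
  row 11 [1011]: F1=1 F2=0 -> F1&~F2 -> 1
  row 12 [1100]: F1=1 F2=0 -> F1&~F2 -> 1
  row 13 [1101]: F1=1 F2=0 -> F1&~F2 -> 1
  row 14 [1110]: F1=1 F2=1 -> F1&~F2 -> 0
  row 15 [1111]: F1=1 F2=0 -> F1&~F2 -> 1
Full result column, 4 rows per line (u,v fixed per line; w,z runs 00..11 left to right):
  rows 0-3 [u,v=00]: 0000  = hex 0
  rows 4-7 [u,v=01]: 0000  = hex 0
  rows 8-11 [u,v=10]: 1101  = hex D
  rows 12-15 [u,v=11]: 1101  = hex D
Counterexample vector (row 0 .. row 15) = 0000000011011101
Output column grouped in 4s = 0000 0000 1101 1101 = 0x00DD
Convert to decimal digit by digit (value = value*16 + digit):
  0 -> 0
  0*16 + 0 = 0
  0*16 + 13 (D) = 13
  13*16 + 13 (D) = 221
Decimal = 221

221


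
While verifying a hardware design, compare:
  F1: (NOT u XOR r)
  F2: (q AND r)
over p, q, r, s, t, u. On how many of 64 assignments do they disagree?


F1 = (NOT u XOR r)
F2 = (q AND r)
Evaluate both on each of 64 rows (bits = p,q,r,s,t,u):
  row 0 [000000]: F1=1 F2=0 (differ) -> 1
  row 1 [000001]: F1=0 F2=0 -> 0
  row 2 [000010]: F1=1 F2=0 (differ) -> 1
  row 3 [000011]: F1=0 F2=0 -> 0
  row 4 [000100]: F1=1 F2=0 (differ) -> 1
  (every remaining row is evaluated the same way; all 64 results are listed next)
Full result column, 8 rows per line (p,q,r fixed per line; s,t,u runs 000..111 left to right):
  rows 0-7 [p,q,r=000]: 10101010  (ones: 4)
  rows 8-15 [p,q,r=001]: 01010101  (ones: 4)
  rows 16-23 [p,q,r=010]: 10101010  (ones: 4)
  rows 24-31 [p,q,r=011]: 10101010  (ones: 4)
  rows 32-39 [p,q,r=100]: 10101010  (ones: 4)
  rows 40-47 [p,q,r=101]: 01010101  (ones: 4)
  rows 48-55 [p,q,r=110]: 10101010  (ones: 4)
  rows 56-63 [p,q,r=111]: 10101010  (ones: 4)
Disagreements = 4+4+4+4+4+4+4+4 = 32

32


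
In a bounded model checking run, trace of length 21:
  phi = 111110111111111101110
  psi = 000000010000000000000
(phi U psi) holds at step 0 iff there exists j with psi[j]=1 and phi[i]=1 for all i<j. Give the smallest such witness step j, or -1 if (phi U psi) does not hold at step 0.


(phi U psi) at 0: need smallest j with psi[j]=1 and phi[i]=1 for all i in [0,j).
Scan from step 0:
  step 0: phi=1, psi=0 -> continue
  step 1: phi=1, psi=0 -> continue
  step 2: phi=1, psi=0 -> continue
  step 3: phi=1, psi=0 -> continue
  step 5: phi=0 -> phi-prefix broken from here
  step 7: psi=1 but phi already failed -> not a witness
  end of trace: no witness -> -1
Witness step = -1

-1


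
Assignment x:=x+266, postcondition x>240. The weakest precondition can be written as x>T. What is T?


Formula: wp(x:=E, P) = P[E/x] (substitute E for x in postcondition)
Step 1: Postcondition: x>240
Step 2: Substitute x+266 for x: x+266>240
Step 3: Solve for x: x > 240-266 = -26

-26


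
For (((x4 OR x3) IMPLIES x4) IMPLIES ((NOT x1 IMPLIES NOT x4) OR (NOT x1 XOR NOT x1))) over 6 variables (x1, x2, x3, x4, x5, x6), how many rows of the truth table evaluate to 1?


Formula: (((x4 OR x3) IMPLIES x4) IMPLIES ((NOT x1 IMPLIES NOT x4) OR (NOT x1 XOR NOT x1))) over 6 vars (64 rows)
Evaluate each row (x1, x2, x3, x4, x5, x6 as bits, MSB first):
  row 0 [000000]: (((0 OR 0) IMPLIES 0) IMPLIES ((NOT 0 IMPLIES NOT 0) OR (NOT 0 XOR NOT 0))) -> 1
  row 1 [000001]: (((0 OR 0) IMPLIES 0) IMPLIES ((NOT 0 IMPLIES NOT 0) OR (NOT 0 XOR NOT 0))) -> 1
  row 2 [000010]: (((0 OR 0) IMPLIES 0) IMPLIES ((NOT 0 IMPLIES NOT 0) OR (NOT 0 XOR NOT 0))) -> 1
  row 3 [000011]: (((0 OR 0) IMPLIES 0) IMPLIES ((NOT 0 IMPLIES NOT 0) OR (NOT 0 XOR NOT 0))) -> 1
  row 4 [000100]: (((1 OR 0) IMPLIES 1) IMPLIES ((NOT 0 IMPLIES NOT 1) OR (NOT 0 XOR NOT 0))) -> 0
  (every remaining row is evaluated the same way; all 64 results are listed next)
Full result column, 8 rows per line (x1,x2,x3 fixed per line; x4,x5,x6 runs 000..111 left to right):
  rows 0-7 [x1,x2,x3=000]: 11110000  (ones: 4)
  rows 8-15 [x1,x2,x3=001]: 11110000  (ones: 4)
  rows 16-23 [x1,x2,x3=010]: 11110000  (ones: 4)
  rows 24-31 [x1,x2,x3=011]: 11110000  (ones: 4)
  rows 32-39 [x1,x2,x3=100]: 11111111  (ones: 8)
  rows 40-47 [x1,x2,x3=101]: 11111111  (ones: 8)
  rows 48-55 [x1,x2,x3=110]: 11111111  (ones: 8)
  rows 56-63 [x1,x2,x3=111]: 11111111  (ones: 8)
Count of 1-rows = 4+4+4+4+8+8+8+8 = 48

48


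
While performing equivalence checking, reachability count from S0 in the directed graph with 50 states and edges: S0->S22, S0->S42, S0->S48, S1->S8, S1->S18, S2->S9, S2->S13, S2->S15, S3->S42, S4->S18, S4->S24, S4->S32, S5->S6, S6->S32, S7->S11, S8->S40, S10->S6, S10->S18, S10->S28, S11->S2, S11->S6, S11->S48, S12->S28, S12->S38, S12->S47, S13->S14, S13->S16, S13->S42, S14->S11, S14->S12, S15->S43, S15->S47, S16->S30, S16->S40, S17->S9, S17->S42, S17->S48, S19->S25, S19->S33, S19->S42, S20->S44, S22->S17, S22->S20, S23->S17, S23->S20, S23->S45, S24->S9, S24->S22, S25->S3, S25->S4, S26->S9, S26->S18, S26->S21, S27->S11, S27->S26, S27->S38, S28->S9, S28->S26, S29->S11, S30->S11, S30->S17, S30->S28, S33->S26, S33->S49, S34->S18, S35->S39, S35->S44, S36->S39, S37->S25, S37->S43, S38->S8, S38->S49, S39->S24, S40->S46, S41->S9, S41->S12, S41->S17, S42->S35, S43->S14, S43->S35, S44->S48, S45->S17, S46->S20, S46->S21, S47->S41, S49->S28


BFS from S0:
  layer 0: {S0}
  layer 1: {S22, S42, S48}
  layer 2: {S17, S20, S35}
  layer 3: {S9, S39, S44}
  layer 4: {S24}
Reachable set: {S0, S9, S17, S20, S22, S24, S35, S39, S42, S44, S48}
Count = 11

11


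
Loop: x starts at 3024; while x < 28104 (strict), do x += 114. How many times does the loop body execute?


Step 1: x goes from 3024 toward 28104 by 114; the body runs while x<28104, so iterations = ceil((bound-start)/step)
Step 2: Distance=25080
Step 3: ceil(25080/114)=220

220


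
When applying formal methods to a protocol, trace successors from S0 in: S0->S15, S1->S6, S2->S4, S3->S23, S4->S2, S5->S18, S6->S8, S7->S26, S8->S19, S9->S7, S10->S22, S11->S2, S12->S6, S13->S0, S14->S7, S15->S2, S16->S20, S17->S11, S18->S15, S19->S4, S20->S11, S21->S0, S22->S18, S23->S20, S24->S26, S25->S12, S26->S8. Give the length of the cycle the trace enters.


Trace from S0 until a state repeats:
  S0 -> S15 -> S2 -> S4 -> S2
S2 first seen at step 2, revisited at step 4.
Cycle length = 4 - 2 = 2

2


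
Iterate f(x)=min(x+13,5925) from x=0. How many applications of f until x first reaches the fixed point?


Step 1: x=0, cap=5925, increment=13
Step 2: x grows by 13 each step until capped at 5925; fixed point is x=5925
Step 3: iterations = ceil(5925/13) = 456

456


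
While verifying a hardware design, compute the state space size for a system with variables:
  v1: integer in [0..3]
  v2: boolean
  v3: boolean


State space = product of domain sizes of all variables.
Domain sizes:
  v1 (integer in [0..3]): 4
  v2 (boolean): 2
  v3 (boolean): 2
Product = 4 * 2 * 2 = 16

16


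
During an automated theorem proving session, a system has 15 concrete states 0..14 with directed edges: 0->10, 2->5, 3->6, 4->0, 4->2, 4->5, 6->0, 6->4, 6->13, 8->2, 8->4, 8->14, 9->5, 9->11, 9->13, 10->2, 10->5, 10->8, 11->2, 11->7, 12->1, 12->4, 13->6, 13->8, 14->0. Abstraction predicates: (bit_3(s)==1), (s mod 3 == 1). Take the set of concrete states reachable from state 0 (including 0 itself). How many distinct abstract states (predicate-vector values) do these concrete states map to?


BFS from 0:
Concrete reachable: {0, 2, 4, 5, 8, 10, 14}
Abstract via predicates (bit_3(s)==1), (s mod 3 == 1):
  (0,0) <- {0, 2, 5}
  (0,1) <- {4}
  (1,0) <- {8, 14}
  (1,1) <- {10}
Distinct abstract states = 4

4


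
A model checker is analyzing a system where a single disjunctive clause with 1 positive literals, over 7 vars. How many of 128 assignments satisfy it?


Step 1: Total=2^7=128
Step 2: Unsat when all 1 false: 2^6=64
Step 3: Sat=128-64=64

64


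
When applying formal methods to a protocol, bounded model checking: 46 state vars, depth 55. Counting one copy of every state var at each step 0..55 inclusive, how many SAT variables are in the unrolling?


BMC unrolls to depth k, creating one copy of each state var for steps 0..k.
Step count = 55 + 1 = 56 (steps 0 through 55)
Vars per step = 46
Total = 46 * 56 = 2576

2576


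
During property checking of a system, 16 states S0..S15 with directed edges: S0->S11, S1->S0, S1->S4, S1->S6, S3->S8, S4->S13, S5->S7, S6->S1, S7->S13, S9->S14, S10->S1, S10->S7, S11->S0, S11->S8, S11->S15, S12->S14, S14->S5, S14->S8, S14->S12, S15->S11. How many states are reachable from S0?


BFS from S0:
  layer 0: {S0}
  layer 1: {S11}
  layer 2: {S8, S15}
Reachable set: {S0, S8, S11, S15}
Count = 4

4


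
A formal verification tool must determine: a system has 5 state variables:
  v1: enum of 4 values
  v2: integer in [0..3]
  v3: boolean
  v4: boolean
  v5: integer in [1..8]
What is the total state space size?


State space = product of domain sizes of all variables.
Domain sizes:
  v1 (enum of 4 values): 4
  v2 (integer in [0..3]): 4
  v3 (boolean): 2
  v4 (boolean): 2
  v5 (integer in [1..8]): 8
Product = 4 * 4 * 2 * 2 * 8 = 512

512


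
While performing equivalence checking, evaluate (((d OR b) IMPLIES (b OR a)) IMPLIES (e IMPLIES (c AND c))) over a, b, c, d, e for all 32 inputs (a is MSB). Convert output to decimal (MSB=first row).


Formula: (((d OR b) IMPLIES (b OR a)) IMPLIES (e IMPLIES (c AND c))) over a, b, c, d, e (32 rows)
Evaluate each row (bits = a,b,c,d,e, MSB first):
  row 0 [00000]: (((0 OR 0) IMPLIES (0 OR 0)) IMPLIES (0 IMPLIES (0 AND 0))) -> 1
  row 1 [00001]: (((0 OR 0) IMPLIES (0 OR 0)) IMPLIES (1 IMPLIES (0 AND 0))) -> 0
  row 2 [00010]: (((1 OR 0) IMPLIES (0 OR 0)) IMPLIES (0 IMPLIES (0 AND 0))) -> 1
  row 3 [00011]: (((1 OR 0) IMPLIES (0 OR 0)) IMPLIES (1 IMPLIES (0 AND 0))) -> 1
  row 4 [00100]: (((0 OR 0) IMPLIES (0 OR 0)) IMPLIES (0 IMPLIES (1 AND 1))) -> 1
  row 5 [00101]: (((0 OR 0) IMPLIES (0 OR 0)) IMPLIES (1 IMPLIES (1 AND 1))) -> 1
  row 6 [00110]: (((1 OR 0) IMPLIES (0 OR 0)) IMPLIES (0 IMPLIES (1 AND 1))) -> 1
  row 7 [00111]: (((1 OR 0) IMPLIES (0 OR 0)) IMPLIES (1 IMPLIES (1 AND 1))) -> 1
  row 8 [01000]: (((0 OR 1) IMPLIES (1 OR 0)) IMPLIES (0 IMPLIES (0 AND 0))) -> 1
  row 9 [01001]: (((0 OR 1) IMPLIES (1 OR 0)) IMPLIES (1 IMPLIES (0 AND 0))) -> 0
  row 10 [01010]: (((1 OR 1) IMPLIES (1 OR 0)) IMPLIES (0 IMPLIES (0 AND 0))) -> 1
  row 11 [01011]: (((1 OR 1) IMPLIES (1 OR 0)) IMPLIES (1 IMPLIES (0 AND 0))) -> 0
  row 12 [01100]: (((0 OR 1) IMPLIES (1 OR 0)) IMPLIES (0 IMPLIES (1 AND 1))) -> 1
  row 13 [01101]: (((0 OR 1) IMPLIES (1 OR 0)) IMPLIES (1 IMPLIES (1 AND 1))) -> 1
  row 14 [01110]: (((1 OR 1) IMPLIES (1 OR 0)) IMPLIES (0 IMPLIES (1 AND 1))) -> 1
  row 15 [01111]: (((1 OR 1) IMPLIES (1 OR 0)) IMPLIES (1 IMPLIES (1 AND 1))) -> 1
  row 16 [10000]: (((0 OR 0) IMPLIES (0 OR 1)) IMPLIES (0 IMPLIES (0 AND 0))) -> 1
  row 17 [10001]: (((0 OR 0) IMPLIES (0 OR 1)) IMPLIES (1 IMPLIES (0 AND 0))) -> 0
  row 18 [10010]: (((1 OR 0) IMPLIES (0 OR 1)) IMPLIES (0 IMPLIES (0 AND 0))) -> 1
  row 19 [10011]: (((1 OR 0) IMPLIES (0 OR 1)) IMPLIES (1 IMPLIES (0 AND 0))) -> 0
  row 20 [10100]: (((0 OR 0) IMPLIES (0 OR 1)) IMPLIES (0 IMPLIES (1 AND 1))) -> 1
  row 21 [10101]: (((0 OR 0) IMPLIES (0 OR 1)) IMPLIES (1 IMPLIES (1 AND 1))) -> 1
  row 22 [10110]: (((1 OR 0) IMPLIES (0 OR 1)) IMPLIES (0 IMPLIES (1 AND 1))) -> 1
  row 23 [10111]: (((1 OR 0) IMPLIES (0 OR 1)) IMPLIES (1 IMPLIES (1 AND 1))) -> 1
  row 24 [11000]: (((0 OR 1) IMPLIES (1 OR 1)) IMPLIES (0 IMPLIES (0 AND 0))) -> 1
  row 25 [11001]: (((0 OR 1) IMPLIES (1 OR 1)) IMPLIES (1 IMPLIES (0 AND 0))) -> 0
  row 26 [11010]: (((1 OR 1) IMPLIES (1 OR 1)) IMPLIES (0 IMPLIES (0 AND 0))) -> 1
  row 27 [11011]: (((1 OR 1) IMPLIES (1 OR 1)) IMPLIES (1 IMPLIES (0 AND 0))) -> 0
  row 28 [11100]: (((0 OR 1) IMPLIES (1 OR 1)) IMPLIES (0 IMPLIES (1 AND 1))) -> 1
  row 29 [11101]: (((0 OR 1) IMPLIES (1 OR 1)) IMPLIES (1 IMPLIES (1 AND 1))) -> 1
  row 30 [11110]: (((1 OR 1) IMPLIES (1 OR 1)) IMPLIES (0 IMPLIES (1 AND 1))) -> 1
  row 31 [11111]: (((1 OR 1) IMPLIES (1 OR 1)) IMPLIES (1 IMPLIES (1 AND 1))) -> 1
Full result column, 4 rows per line (a,b,c fixed per line; d,e runs 00..11 left to right):
  rows 0-3 [a,b,c=000]: 1011  = hex B
  rows 4-7 [a,b,c=001]: 1111  = hex F
  rows 8-11 [a,b,c=010]: 1010  = hex A
  rows 12-15 [a,b,c=011]: 1111  = hex F
  rows 16-19 [a,b,c=100]: 1010  = hex A
  rows 20-23 [a,b,c=101]: 1111  = hex F
  rows 24-27 [a,b,c=110]: 1010  = hex A
  rows 28-31 [a,b,c=111]: 1111  = hex F
Output column (row 0 .. row 31) = 10111111101011111010111110101111
Output column grouped in 4s = 1011 1111 1010 1111 1010 1111 1010 1111 = 0xBFAFAFAF
Convert to decimal digit by digit (value = value*16 + digit):
  B -> 11
  11*16 + 15 (F) = 191
  191*16 + 10 (A) = 3066
  3066*16 + 15 (F) = 49071
  49071*16 + 10 (A) = 785146
  785146*16 + 15 (F) = 12562351
  12562351*16 + 10 (A) = 200997626
  200997626*16 + 15 (F) = 3215962031
Decimal = 3215962031

3215962031


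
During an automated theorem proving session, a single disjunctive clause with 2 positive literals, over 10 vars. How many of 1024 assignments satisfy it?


Step 1: Total=2^10=1024
Step 2: Unsat when all 2 false: 2^8=256
Step 3: Sat=1024-256=768

768


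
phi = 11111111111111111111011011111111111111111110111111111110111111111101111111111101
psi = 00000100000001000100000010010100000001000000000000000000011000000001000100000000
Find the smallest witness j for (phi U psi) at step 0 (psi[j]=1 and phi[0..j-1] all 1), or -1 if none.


(phi U psi) at 0: need smallest j with psi[j]=1 and phi[i]=1 for all i in [0,j).
Scan from step 0:
  step 0: phi=1, psi=0 -> continue
  step 1: phi=1, psi=0 -> continue
  step 2: phi=1, psi=0 -> continue
  step 3: phi=1, psi=0 -> continue
  step 5: psi=1 and phi held for [0,5) -> witness found
Witness step = 5

5


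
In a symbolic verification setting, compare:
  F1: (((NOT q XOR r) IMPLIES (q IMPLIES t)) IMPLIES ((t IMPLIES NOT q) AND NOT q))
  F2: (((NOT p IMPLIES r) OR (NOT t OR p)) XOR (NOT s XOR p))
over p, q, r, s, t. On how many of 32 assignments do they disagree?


F1 = (((NOT q XOR r) IMPLIES (q IMPLIES t)) IMPLIES ((t IMPLIES NOT q) AND NOT q))
F2 = (((NOT p IMPLIES r) OR (NOT t OR p)) XOR (NOT s XOR p))
Evaluate both on each of 32 rows (bits = p,q,r,s,t):
  row 0 [00000]: F1=1 F2=0 (differ) -> 1
  row 1 [00001]: F1=1 F2=1 -> 0
  row 2 [00010]: F1=1 F2=1 -> 0
  row 3 [00011]: F1=1 F2=0 (differ) -> 1
  row 4 [00100]: F1=1 F2=0 (differ) -> 1
  row 5 [00101]: F1=1 F2=0 (differ) -> 1
  row 6 [00110]: F1=1 F2=1 -> 0
  row 7 [00111]: F1=1 F2=1 -> 0
  row 8 [01000]: F1=0 F2=0 -> 0
  row 9 [01001]: F1=0 F2=1 (differ) -> 1
  row 10 [01010]: F1=0 F2=1 (differ) -> 1
  row 11 [01011]: F1=0 F2=0 -> 0
  row 12 [01100]: F1=1 F2=0 (differ) -> 1
  row 13 [01101]: F1=0 F2=0 -> 0
  row 14 [01110]: F1=1 F2=1 -> 0
  row 15 [01111]: F1=0 F2=1 (differ) -> 1
  row 16 [10000]: F1=1 F2=1 -> 0
  row 17 [10001]: F1=1 F2=1 -> 0
  row 18 [10010]: F1=1 F2=0 (differ) -> 1
  row 19 [10011]: F1=1 F2=0 (differ) -> 1
  row 20 [10100]: F1=1 F2=1 -> 0
  row 21 [10101]: F1=1 F2=1 -> 0
  row 22 [10110]: F1=1 F2=0 (differ) -> 1
  row 23 [10111]: F1=1 F2=0 (differ) -> 1
  row 24 [11000]: F1=0 F2=1 (differ) -> 1
  row 25 [11001]: F1=0 F2=1 (differ) -> 1
  row 26 [11010]: F1=0 F2=0 -> 0
  row 27 [11011]: F1=0 F2=0 -> 0
  row 28 [11100]: F1=1 F2=1 -> 0
  row 29 [11101]: F1=0 F2=1 (differ) -> 1
  row 30 [11110]: F1=1 F2=0 (differ) -> 1
  row 31 [11111]: F1=0 F2=0 -> 0
Full result column, 8 rows per line (p,q fixed per line; r,s,t runs 000..111 left to right):
  rows 0-7 [p,q=00]: 10011100  (ones: 4)
  rows 8-15 [p,q=01]: 01101001  (ones: 4)
  rows 16-23 [p,q=10]: 00110011  (ones: 4)
  rows 24-31 [p,q=11]: 11000110  (ones: 4)
Disagreements = 4+4+4+4 = 16

16


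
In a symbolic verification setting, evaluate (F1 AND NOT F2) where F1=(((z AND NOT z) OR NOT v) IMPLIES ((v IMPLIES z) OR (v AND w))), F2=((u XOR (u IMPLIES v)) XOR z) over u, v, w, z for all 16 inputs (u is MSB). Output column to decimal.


F1 = (((z AND NOT z) OR NOT v) IMPLIES ((v IMPLIES z) OR (v AND w)))
F2 = ((u XOR (u IMPLIES v)) XOR z)
Counterexample to F1=>F2 is where F1=1 and F2=0.
Evaluate each row (bits = u,v,w,z, MSB first):
  row 0 [0000]: F1=1 F2=1 -> F1&~F2 -> 0
  row 1 [0001]: F1=1 F2=0 -> F1&~F2 -> 1
  row 2 [0010]: F1=1 F2=1 -> F1&~F2 -> 0
  row 3 [0011]: F1=1 F2=0 -> F1&~F2 -> 1
  row 4 [0100]: F1=1 F2=1 -> F1&~F2 -> 0
  row 5 [0101]: F1=1 F2=0 -> F1&~F2 -> 1
  row 6 [0110]: F1=1 F2=1 -> F1&~F2 -> 0
  row 7 [0111]: F1=1 F2=0 -> F1&~F2 -> 1
  row 8 [1000]: F1=1 F2=1 -> F1&~F2 -> 0
  row 9 [1001]: F1=1 F2=0 -> F1&~F2 -> 1
  row 10 [1010]: F1=1 F2=1 -> F1&~F2 -> 0
  row 11 [1011]: F1=1 F2=0 -> F1&~F2 -> 1
  row 12 [1100]: F1=1 F2=0 -> F1&~F2 -> 1
  row 13 [1101]: F1=1 F2=1 -> F1&~F2 -> 0
  row 14 [1110]: F1=1 F2=0 -> F1&~F2 -> 1
  row 15 [1111]: F1=1 F2=1 -> F1&~F2 -> 0
Full result column, 4 rows per line (u,v fixed per line; w,z runs 00..11 left to right):
  rows 0-3 [u,v=00]: 0101  = hex 5
  rows 4-7 [u,v=01]: 0101  = hex 5
  rows 8-11 [u,v=10]: 0101  = hex 5
  rows 12-15 [u,v=11]: 1010  = hex A
Counterexample vector (row 0 .. row 15) = 0101010101011010
Output column grouped in 4s = 0101 0101 0101 1010 = 0x555A
Convert to decimal digit by digit (value = value*16 + digit):
  5 -> 5
  5*16 + 5 = 85
  85*16 + 5 = 1365
  1365*16 + 10 (A) = 21850
Decimal = 21850

21850
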